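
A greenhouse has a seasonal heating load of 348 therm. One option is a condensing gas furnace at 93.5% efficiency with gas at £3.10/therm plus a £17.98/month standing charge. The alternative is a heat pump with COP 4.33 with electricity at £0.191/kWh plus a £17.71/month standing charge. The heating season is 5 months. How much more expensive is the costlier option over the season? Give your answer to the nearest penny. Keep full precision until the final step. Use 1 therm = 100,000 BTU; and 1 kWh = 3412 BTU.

Heat load = 348 therm × 100,000 = 34,800,000 BTU
Gas: input = 34,800,000 / 0.935 = 37,219,251 BTU = 372.2 therm → 372.2 × £3.10 = £1,153.80; + 5 × £17.98 standing = £1,243.70
Heat pump: 34,800,000 BTU / 3412 = 10,200 kWh heat; / 4.33 = 2,355 kWh in → × £0.191 = £449.90; + 5 × £17.71 standing = £538.45
Difference = |£1,243.70 − £538.45| = £705.25

£705.25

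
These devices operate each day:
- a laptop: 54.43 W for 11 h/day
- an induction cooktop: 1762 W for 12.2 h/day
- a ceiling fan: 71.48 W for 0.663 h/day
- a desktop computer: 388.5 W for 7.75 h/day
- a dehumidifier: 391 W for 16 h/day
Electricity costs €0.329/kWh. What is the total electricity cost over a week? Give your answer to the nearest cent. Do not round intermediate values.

€72.34

laptop: 54.43 W × 11 h × 7 d = 4,191 Wh = 4.191 kWh
induction cooktop: 1762 W × 12.2 h × 7 d = 150,475 Wh = 150.5 kWh
ceiling fan: 71.48 W × 0.663 h × 7 d = 332 Wh = 0.3317 kWh
desktop computer: 388.5 W × 7.75 h × 7 d = 21,076 Wh = 21.08 kWh
dehumidifier: 391 W × 16 h × 7 d = 43,792 Wh = 43.79 kWh
Total energy = 4.191 + 150.5 + 0.3317 + 21.08 + 43.79 = 219.9 kWh
Cost = 219.9 kWh × €0.329 = €72.34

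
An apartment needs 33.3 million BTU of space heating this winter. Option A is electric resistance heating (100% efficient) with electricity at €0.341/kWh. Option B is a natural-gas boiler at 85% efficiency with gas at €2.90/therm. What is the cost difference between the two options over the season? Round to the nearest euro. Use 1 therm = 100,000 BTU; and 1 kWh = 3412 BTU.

€2192

Heat load = 33.3 × 10⁶ BTU = 33,300,000 BTU
Gas: input = 33,300,000 / 0.85 = 39,176,471 BTU = 391.8 therm → 391.8 × €2.90 = €1,136.12
Electric: 33,300,000 BTU / 3412 = 9,760 kWh → × €0.341 = €3,328.05
Difference = |€1,136.12 − €3,328.05| = €2,191.93 ≈ €2192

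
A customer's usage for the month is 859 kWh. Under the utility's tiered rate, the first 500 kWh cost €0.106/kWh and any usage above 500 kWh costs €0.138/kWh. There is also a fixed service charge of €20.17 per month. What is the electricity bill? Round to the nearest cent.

First 500 kWh × €0.106 = €53.00
Remaining 359 kWh × €0.138 = €49.54
Energy charge = €102.54; + service €20.17 = €122.71

€122.71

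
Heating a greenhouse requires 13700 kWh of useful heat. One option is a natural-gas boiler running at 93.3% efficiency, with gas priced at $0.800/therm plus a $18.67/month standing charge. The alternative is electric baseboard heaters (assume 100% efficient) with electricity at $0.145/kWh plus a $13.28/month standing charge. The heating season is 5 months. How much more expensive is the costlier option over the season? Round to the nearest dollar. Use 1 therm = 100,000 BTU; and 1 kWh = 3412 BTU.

Heat load = 13700 kWh × 3412 = 46,744,400 BTU
Gas: input = 46,744,400 / 0.933 = 50,101,179 BTU = 501 therm → 501 × $0.800 = $400.81; + 5 × $18.67 standing = $494.16
Electric: 46,744,400 BTU / 3412 = 13,700 kWh → × $0.145 = $1,986.50; + 5 × $13.28 standing = $2,052.90
Difference = |$494.16 − $2,052.90| = $1,558.74 ≈ $1559

$1559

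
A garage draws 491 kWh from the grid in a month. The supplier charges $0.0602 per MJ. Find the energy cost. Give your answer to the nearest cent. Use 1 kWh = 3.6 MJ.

491 kWh × (3.6 MJ/kWh) = 1,768 MJ
Cost = 1,768 MJ × $0.0602/MJ = $106.41

$106.41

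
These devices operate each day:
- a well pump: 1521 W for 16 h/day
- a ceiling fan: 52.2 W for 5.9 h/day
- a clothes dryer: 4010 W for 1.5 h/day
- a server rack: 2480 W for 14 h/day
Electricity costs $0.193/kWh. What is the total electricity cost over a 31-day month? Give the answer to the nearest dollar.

$391

well pump: 1521 W × 16 h × 31 d = 754,416 Wh = 754.4 kWh
ceiling fan: 52.2 W × 5.9 h × 31 d = 9,547 Wh = 9.547 kWh
clothes dryer: 4010 W × 1.5 h × 31 d = 186,465 Wh = 186.5 kWh
server rack: 2480 W × 14 h × 31 d = 1,076,320 Wh = 1,076 kWh
Total energy = 754.4 + 9.547 + 186.5 + 1,076 = 2,027 kWh
Cost = 2,027 kWh × $0.193 = $391.16 ≈ $391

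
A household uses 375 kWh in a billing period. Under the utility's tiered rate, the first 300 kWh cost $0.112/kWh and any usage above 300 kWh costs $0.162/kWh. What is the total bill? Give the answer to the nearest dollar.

$46

First 300 kWh × $0.112 = $33.60
Remaining 75 kWh × $0.162 = $12.15
Total = $45.75 ≈ $46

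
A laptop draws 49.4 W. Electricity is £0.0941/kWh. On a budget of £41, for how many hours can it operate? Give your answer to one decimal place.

8820.0 h

Energy budget = £41 / £0.0941 per kWh = 435.7 kWh = 435,707 Wh
Runtime = 435,707 Wh / 49.4 W = 8,820 h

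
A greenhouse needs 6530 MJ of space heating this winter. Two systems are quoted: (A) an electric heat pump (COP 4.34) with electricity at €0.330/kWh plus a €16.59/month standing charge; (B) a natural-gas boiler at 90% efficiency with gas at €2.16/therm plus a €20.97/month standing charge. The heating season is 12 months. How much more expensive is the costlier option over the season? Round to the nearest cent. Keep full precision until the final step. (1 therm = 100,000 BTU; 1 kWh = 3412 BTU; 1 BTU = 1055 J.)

€63.17

Heat load = 6530 MJ = 6,530,000,000 J / 1055 = 6,189,573 BTU
Gas: input = 6,189,573 / 0.90 = 6,877,304 BTU = 68.77 therm → 68.77 × €2.16 = €148.55; + 12 × €20.97 standing = €400.19
Heat pump: 6,189,573 BTU / 3412 = 1,814 kWh heat; / 4.34 = 418 kWh in → × €0.330 = €137.94; + 12 × €16.59 standing = €337.02
Difference = |€400.19 − €337.02| = €63.17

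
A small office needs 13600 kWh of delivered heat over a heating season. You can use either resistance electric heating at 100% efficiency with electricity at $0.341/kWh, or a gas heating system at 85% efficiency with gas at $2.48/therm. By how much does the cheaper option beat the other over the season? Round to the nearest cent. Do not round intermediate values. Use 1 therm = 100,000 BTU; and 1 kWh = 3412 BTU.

$3283.72

Heat load = 13600 kWh × 3412 = 46,403,200 BTU
Gas: input = 46,403,200 / 0.85 = 54,592,000 BTU = 545.9 therm → 545.9 × $2.48 = $1,353.88
Electric: 46,403,200 BTU / 3412 = 13,600 kWh → × $0.341 = $4,637.60
Difference = |$1,353.88 − $4,637.60| = $3,283.72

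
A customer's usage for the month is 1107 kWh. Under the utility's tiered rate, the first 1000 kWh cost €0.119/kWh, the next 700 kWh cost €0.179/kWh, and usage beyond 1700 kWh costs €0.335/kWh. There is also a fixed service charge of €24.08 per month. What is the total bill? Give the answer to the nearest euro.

First 1000 kWh × €0.119 = €119.00
Next 107 kWh × €0.179 = €19.15
Remaining tier: 0 kWh (not reached)
Energy charge = €138.15; + service €24.08 = €162.23 ≈ €162

€162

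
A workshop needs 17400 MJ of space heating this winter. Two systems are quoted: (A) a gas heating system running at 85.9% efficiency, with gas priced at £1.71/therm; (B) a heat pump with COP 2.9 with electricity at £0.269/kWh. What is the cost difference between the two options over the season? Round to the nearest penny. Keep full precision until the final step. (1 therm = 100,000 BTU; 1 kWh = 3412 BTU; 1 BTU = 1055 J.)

Heat load = 17400 MJ = 17,400,000,000 J / 1055 = 16,492,891 BTU
Gas: input = 16,492,891 / 0.859 = 19,200,106 BTU = 192 therm → 192 × £1.71 = £328.32
Heat pump: 16,492,891 BTU / 3412 = 4,834 kWh heat; / 2.9 = 1,667 kWh in → × £0.269 = £448.38
Difference = |£328.32 − £448.38| = £120.05

£120.05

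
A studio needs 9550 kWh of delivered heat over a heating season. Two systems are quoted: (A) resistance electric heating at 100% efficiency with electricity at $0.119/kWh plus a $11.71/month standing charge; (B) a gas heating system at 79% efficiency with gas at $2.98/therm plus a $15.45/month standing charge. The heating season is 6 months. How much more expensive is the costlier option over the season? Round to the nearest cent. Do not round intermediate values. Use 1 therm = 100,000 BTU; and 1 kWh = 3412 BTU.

Heat load = 9550 kWh × 3412 = 32,584,600 BTU
Gas: input = 32,584,600 / 0.79 = 41,246,329 BTU = 412.5 therm → 412.5 × $2.98 = $1,229.14; + 6 × $15.45 standing = $1,321.84
Electric: 32,584,600 BTU / 3412 = 9,550 kWh → × $0.119 = $1,136.45; + 6 × $11.71 standing = $1,206.71
Difference = |$1,321.84 − $1,206.71| = $115.13

$115.13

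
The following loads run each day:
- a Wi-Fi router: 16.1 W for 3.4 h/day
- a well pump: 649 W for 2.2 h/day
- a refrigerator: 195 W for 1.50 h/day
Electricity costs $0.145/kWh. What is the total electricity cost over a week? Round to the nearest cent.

Wi-Fi router: 16.1 W × 3.4 h × 7 d = 383 Wh = 0.3832 kWh
well pump: 649 W × 2.2 h × 7 d = 9,995 Wh = 9.995 kWh
refrigerator: 195 W × 1.50 h × 7 d = 2,048 Wh = 2.047 kWh
Total energy = 0.3832 + 9.995 + 2.047 = 12.43 kWh
Cost = 12.43 kWh × $0.145 = $1.80

$1.80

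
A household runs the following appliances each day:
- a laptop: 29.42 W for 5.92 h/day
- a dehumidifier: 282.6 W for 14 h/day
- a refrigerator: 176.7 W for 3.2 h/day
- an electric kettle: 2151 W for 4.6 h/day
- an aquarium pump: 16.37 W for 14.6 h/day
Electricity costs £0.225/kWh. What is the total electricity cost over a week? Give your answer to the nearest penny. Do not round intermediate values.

£23.36

laptop: 29.42 W × 5.92 h × 7 d = 1,219 Wh = 1.219 kWh
dehumidifier: 282.6 W × 14 h × 7 d = 27,695 Wh = 27.69 kWh
refrigerator: 176.7 W × 3.2 h × 7 d = 3,958 Wh = 3.958 kWh
electric kettle: 2151 W × 4.6 h × 7 d = 69,262 Wh = 69.26 kWh
aquarium pump: 16.37 W × 14.6 h × 7 d = 1,673 Wh = 1.673 kWh
Total energy = 1.219 + 27.69 + 3.958 + 69.26 + 1.673 = 103.8 kWh
Cost = 103.8 kWh × £0.225 = £23.36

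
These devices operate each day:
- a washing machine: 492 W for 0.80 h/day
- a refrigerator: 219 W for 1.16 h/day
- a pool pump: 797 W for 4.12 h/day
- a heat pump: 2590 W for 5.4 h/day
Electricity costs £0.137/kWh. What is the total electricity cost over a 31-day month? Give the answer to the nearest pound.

£76

washing machine: 492 W × 0.80 h × 31 d = 12,202 Wh = 12.2 kWh
refrigerator: 219 W × 1.16 h × 31 d = 7,875 Wh = 7.875 kWh
pool pump: 797 W × 4.12 h × 31 d = 101,793 Wh = 101.8 kWh
heat pump: 2590 W × 5.4 h × 31 d = 433,566 Wh = 433.6 kWh
Total energy = 12.2 + 7.875 + 101.8 + 433.6 = 555.4 kWh
Cost = 555.4 kWh × £0.137 = £76.09 ≈ £76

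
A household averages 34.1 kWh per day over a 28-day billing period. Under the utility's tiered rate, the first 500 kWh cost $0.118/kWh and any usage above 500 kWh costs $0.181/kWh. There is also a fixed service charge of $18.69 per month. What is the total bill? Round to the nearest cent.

$160.01

Usage = 34.1 kWh/day × 28 days = 954.8 kWh
First 500 kWh × $0.118 = $59.00
Remaining 454.8 kWh × $0.181 = $82.32
Energy charge = $141.32; + service $18.69 = $160.01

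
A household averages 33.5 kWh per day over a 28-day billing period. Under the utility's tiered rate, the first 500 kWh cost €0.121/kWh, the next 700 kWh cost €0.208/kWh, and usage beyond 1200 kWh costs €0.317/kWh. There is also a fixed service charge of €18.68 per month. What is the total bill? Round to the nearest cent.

€170.28

Usage = 33.5 kWh/day × 28 days = 938 kWh
First 500 kWh × €0.121 = €60.50
Next 438 kWh × €0.208 = €91.10
Remaining tier: 0 kWh (not reached)
Energy charge = €151.60; + service €18.68 = €170.28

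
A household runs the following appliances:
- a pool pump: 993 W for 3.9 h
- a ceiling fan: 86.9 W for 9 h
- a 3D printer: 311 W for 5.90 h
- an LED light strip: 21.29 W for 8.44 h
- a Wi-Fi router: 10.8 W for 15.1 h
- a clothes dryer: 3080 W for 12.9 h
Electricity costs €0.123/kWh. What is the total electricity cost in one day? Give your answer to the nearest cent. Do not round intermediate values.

€5.73

pool pump: 993 W × 3.9 h = 3,873 Wh = 3.873 kWh
ceiling fan: 86.9 W × 9 h = 782 Wh = 0.7821 kWh
3D printer: 311 W × 5.90 h = 1,835 Wh = 1.835 kWh
LED light strip: 21.29 W × 8.44 h = 180 Wh = 0.1797 kWh
Wi-Fi router: 10.8 W × 15.1 h = 163 Wh = 0.1631 kWh
clothes dryer: 3080 W × 12.9 h = 39,732 Wh = 39.73 kWh
Total energy = 3.873 + 0.7821 + 1.835 + 0.1797 + 0.1631 + 39.73 = 46.56 kWh
Cost = 46.56 kWh × €0.123 = €5.73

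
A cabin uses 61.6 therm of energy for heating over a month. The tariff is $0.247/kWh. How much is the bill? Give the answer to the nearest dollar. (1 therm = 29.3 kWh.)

$446

61.6 therm × (29.3 kWh/therm) = 1,805 kWh
Cost = 1,805 kWh × $0.247/kWh = $445.81 ≈ $446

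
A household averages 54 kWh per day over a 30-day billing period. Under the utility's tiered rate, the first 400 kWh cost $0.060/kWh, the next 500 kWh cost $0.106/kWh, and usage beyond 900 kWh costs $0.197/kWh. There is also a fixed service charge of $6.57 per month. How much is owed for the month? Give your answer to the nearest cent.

Usage = 54 kWh/day × 30 days = 1620 kWh
First 400 kWh × $0.060 = $24.00
Next 500 kWh × $0.106 = $53.00
Remaining 720 kWh × $0.197 = $141.84
Energy charge = $218.84; + service $6.57 = $225.41

$225.41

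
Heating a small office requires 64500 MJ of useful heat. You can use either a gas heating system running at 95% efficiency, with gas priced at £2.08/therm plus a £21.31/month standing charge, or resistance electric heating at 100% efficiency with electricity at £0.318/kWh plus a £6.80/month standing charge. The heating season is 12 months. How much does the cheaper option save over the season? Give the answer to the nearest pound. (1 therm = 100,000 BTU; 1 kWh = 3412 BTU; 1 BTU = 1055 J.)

Heat load = 64500 MJ = 64,500,000,000 J / 1055 = 61,137,441 BTU
Gas: input = 61,137,441 / 0.95 = 64,355,201 BTU = 643.6 therm → 643.6 × £2.08 = £1,338.59; + 12 × £21.31 standing = £1,594.31
Electric: 61,137,441 BTU / 3412 = 17,920 kWh → × £0.318 = £5,698.04; + 12 × £6.80 standing = £5,779.64
Difference = |£1,594.31 − £5,779.64| = £4,185.33 ≈ £4185

£4185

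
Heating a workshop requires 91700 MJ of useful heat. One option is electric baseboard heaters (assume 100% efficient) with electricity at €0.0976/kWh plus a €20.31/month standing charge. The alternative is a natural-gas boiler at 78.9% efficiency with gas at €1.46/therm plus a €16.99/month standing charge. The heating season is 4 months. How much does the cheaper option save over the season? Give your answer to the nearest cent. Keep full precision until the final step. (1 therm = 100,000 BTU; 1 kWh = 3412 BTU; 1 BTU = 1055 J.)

Heat load = 91700 MJ = 91,700,000,000 J / 1055 = 86,919,431 BTU
Gas: input = 86,919,431 / 0.789 = 110,164,045 BTU = 1,102 therm → 1,102 × €1.46 = €1,608.40; + 4 × €16.99 standing = €1,676.36
Electric: 86,919,431 BTU / 3412 = 25,470 kWh → × €0.0976 = €2,486.32; + 4 × €20.31 standing = €2,567.56
Difference = |€1,676.36 − €2,567.56| = €891.21

€891.21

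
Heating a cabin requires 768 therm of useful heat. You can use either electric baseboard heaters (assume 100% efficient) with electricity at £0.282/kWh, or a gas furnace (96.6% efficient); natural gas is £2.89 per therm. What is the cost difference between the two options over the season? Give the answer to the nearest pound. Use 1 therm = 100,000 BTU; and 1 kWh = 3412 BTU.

Heat load = 768 therm × 100,000 = 76,800,000 BTU
Gas: input = 76,800,000 / 0.966 = 79,503,106 BTU = 795 therm → 795 × £2.89 = £2,297.64
Electric: 76,800,000 BTU / 3412 = 22,510 kWh → × £0.282 = £6,347.48
Difference = |£2,297.64 − £6,347.48| = £4,049.84 ≈ £4050

£4050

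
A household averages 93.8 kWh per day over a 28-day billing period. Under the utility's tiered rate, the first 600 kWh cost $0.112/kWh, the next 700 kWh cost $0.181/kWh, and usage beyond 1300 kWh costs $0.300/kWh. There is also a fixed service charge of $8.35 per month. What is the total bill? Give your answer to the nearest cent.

Usage = 93.8 kWh/day × 28 days = 2626.4 kWh
First 600 kWh × $0.112 = $67.20
Next 700 kWh × $0.181 = $126.70
Remaining 1326.4 kWh × $0.300 = $397.92
Energy charge = $591.82; + service $8.35 = $600.17

$600.17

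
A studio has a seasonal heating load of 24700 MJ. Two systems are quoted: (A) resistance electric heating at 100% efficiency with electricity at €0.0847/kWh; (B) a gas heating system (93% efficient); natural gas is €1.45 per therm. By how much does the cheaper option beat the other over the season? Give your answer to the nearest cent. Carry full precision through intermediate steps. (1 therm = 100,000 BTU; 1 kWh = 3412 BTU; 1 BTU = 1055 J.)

Heat load = 24700 MJ = 24,700,000,000 J / 1055 = 23,412,322 BTU
Gas: input = 23,412,322 / 0.93 = 25,174,540 BTU = 251.7 therm → 251.7 × €1.45 = €365.03
Electric: 23,412,322 BTU / 3412 = 6,862 kWh → × €0.0847 = €581.19
Difference = |€365.03 − €581.19| = €216.16

€216.16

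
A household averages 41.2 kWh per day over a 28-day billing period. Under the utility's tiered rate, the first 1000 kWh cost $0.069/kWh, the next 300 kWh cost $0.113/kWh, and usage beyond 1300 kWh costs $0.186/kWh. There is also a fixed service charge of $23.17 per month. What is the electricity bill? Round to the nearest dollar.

Usage = 41.2 kWh/day × 28 days = 1153.6 kWh
First 1000 kWh × $0.069 = $69.00
Next 153.6 kWh × $0.113 = $17.36
Remaining tier: 0 kWh (not reached)
Energy charge = $86.36; + service $23.17 = $109.53 ≈ $110

$110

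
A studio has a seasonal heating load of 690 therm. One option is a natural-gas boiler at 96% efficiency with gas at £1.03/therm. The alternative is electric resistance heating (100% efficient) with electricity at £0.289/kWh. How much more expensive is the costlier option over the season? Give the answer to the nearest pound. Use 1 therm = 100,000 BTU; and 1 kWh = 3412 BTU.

£5104

Heat load = 690 therm × 100,000 = 69,000,000 BTU
Gas: input = 69,000,000 / 0.96 = 71,875,000 BTU = 718.8 therm → 718.8 × £1.03 = £740.31
Electric: 69,000,000 BTU / 3412 = 20,220 kWh → × £0.289 = £5,844.37
Difference = |£740.31 − £5,844.37| = £5,104.06 ≈ £5104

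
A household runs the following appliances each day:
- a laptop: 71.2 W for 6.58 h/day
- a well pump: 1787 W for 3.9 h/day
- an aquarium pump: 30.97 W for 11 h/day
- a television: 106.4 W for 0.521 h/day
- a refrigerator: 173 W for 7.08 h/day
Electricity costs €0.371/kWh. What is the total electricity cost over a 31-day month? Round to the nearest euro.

€104

laptop: 71.2 W × 6.58 h × 31 d = 14,523 Wh = 14.52 kWh
well pump: 1787 W × 3.9 h × 31 d = 216,048 Wh = 216 kWh
aquarium pump: 30.97 W × 11 h × 31 d = 10,561 Wh = 10.56 kWh
television: 106.4 W × 0.521 h × 31 d = 1,718 Wh = 1.718 kWh
refrigerator: 173 W × 7.08 h × 31 d = 37,970 Wh = 37.97 kWh
Total energy = 14.52 + 216 + 10.56 + 1.718 + 37.97 = 280.8 kWh
Cost = 280.8 kWh × €0.371 = €104.18 ≈ €104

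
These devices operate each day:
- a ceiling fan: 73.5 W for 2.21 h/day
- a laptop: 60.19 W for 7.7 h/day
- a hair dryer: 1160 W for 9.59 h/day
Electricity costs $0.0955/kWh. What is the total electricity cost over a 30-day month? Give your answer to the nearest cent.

ceiling fan: 73.5 W × 2.21 h × 30 d = 4,873 Wh = 4.873 kWh
laptop: 60.19 W × 7.7 h × 30 d = 13,904 Wh = 13.9 kWh
hair dryer: 1160 W × 9.59 h × 30 d = 333,732 Wh = 333.7 kWh
Total energy = 4.873 + 13.9 + 333.7 = 352.5 kWh
Cost = 352.5 kWh × $0.0955 = $33.66

$33.66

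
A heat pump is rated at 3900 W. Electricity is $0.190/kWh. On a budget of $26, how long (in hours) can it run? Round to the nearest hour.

35 h

Energy budget = $26 / $0.190 per kWh = 136.8 kWh = 136,842 Wh
Runtime = 136,842 Wh / 3900 W = 35.09 h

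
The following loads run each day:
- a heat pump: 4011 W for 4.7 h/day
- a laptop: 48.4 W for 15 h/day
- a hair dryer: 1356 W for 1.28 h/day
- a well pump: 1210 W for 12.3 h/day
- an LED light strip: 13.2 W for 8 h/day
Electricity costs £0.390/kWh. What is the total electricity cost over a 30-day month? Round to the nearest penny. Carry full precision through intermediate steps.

£424.73

heat pump: 4011 W × 4.7 h × 30 d = 565,551 Wh = 565.6 kWh
laptop: 48.4 W × 15 h × 30 d = 21,780 Wh = 21.78 kWh
hair dryer: 1356 W × 1.28 h × 30 d = 52,070 Wh = 52.07 kWh
well pump: 1210 W × 12.3 h × 30 d = 446,490 Wh = 446.5 kWh
LED light strip: 13.2 W × 8 h × 30 d = 3,168 Wh = 3.168 kWh
Total energy = 565.6 + 21.78 + 52.07 + 446.5 + 3.168 = 1,089 kWh
Cost = 1,089 kWh × £0.390 = £424.73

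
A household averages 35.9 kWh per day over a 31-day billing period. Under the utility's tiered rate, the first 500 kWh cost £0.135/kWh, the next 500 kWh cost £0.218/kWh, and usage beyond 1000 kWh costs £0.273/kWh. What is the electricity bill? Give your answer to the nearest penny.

£207.32

Usage = 35.9 kWh/day × 31 days = 1112.9 kWh
First 500 kWh × £0.135 = £67.50
Next 500 kWh × £0.218 = £109.00
Remaining 112.9 kWh × £0.273 = £30.82
Total = £207.32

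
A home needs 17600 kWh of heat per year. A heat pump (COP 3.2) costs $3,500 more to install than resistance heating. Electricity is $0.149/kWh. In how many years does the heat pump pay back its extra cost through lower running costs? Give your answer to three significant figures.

1.94 years

Resistance: 17600 kWh × $0.149 = $2,622.40/yr
Heat pump: 17600 / 3.2 = 5500 kWh in → × $0.149 = $819.50/yr
Annual savings = $1,802.90
Payback = $3,500 / $1,802.90 = 1.94 years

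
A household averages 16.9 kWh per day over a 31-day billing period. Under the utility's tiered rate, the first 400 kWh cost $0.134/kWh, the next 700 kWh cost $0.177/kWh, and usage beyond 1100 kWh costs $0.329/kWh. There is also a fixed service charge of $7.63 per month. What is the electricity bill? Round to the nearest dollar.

Usage = 16.9 kWh/day × 31 days = 523.9 kWh
First 400 kWh × $0.134 = $53.60
Next 123.9 kWh × $0.177 = $21.93
Remaining tier: 0 kWh (not reached)
Energy charge = $75.53; + service $7.63 = $83.16 ≈ $83

$83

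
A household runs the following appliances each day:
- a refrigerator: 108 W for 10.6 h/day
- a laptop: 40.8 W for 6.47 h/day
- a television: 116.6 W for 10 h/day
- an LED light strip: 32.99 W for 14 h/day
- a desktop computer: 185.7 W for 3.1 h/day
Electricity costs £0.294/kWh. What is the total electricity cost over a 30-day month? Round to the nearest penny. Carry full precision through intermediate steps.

£31.86

refrigerator: 108 W × 10.6 h × 30 d = 34,344 Wh = 34.34 kWh
laptop: 40.8 W × 6.47 h × 30 d = 7,919 Wh = 7.919 kWh
television: 116.6 W × 10 h × 30 d = 34,980 Wh = 34.98 kWh
LED light strip: 32.99 W × 14 h × 30 d = 13,856 Wh = 13.86 kWh
desktop computer: 185.7 W × 3.1 h × 30 d = 17,270 Wh = 17.27 kWh
Total energy = 34.34 + 7.919 + 34.98 + 13.86 + 17.27 = 108.4 kWh
Cost = 108.4 kWh × £0.294 = £31.86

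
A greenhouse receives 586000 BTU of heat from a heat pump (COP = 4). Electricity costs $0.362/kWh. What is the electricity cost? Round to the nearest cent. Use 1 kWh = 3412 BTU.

$15.54

Heat delivered = 586,000 BTU / 3412 = 171.7 kWh
Electrical input = 171.7 kWh / 4 = 42.94 kWh
Cost = 42.94 × $0.362/kWh = $15.54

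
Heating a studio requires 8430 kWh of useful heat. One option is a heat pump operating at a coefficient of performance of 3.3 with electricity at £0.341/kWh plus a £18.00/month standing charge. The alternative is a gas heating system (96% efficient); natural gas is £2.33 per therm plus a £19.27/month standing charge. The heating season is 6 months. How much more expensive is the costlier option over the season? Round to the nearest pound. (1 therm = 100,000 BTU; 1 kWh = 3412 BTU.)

£165

Heat load = 8430 kWh × 3412 = 28,763,160 BTU
Gas: input = 28,763,160 / 0.96 = 29,961,625 BTU = 299.6 therm → 299.6 × £2.33 = £698.11; + 6 × £19.27 standing = £813.73
Heat pump: 28,763,160 BTU / 3412 = 8,430 kWh heat; / 3.3 = 2,555 kWh in → × £0.341 = £871.10; + 6 × £18.00 standing = £979.10
Difference = |£813.73 − £979.10| = £165.37 ≈ £165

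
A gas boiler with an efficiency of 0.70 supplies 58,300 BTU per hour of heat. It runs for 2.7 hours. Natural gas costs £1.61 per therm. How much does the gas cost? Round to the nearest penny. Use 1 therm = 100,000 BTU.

Heat delivered = 58,300 BTU/h × 2.7 h = 157,410 BTU
Gas input = 157,410 / 0.70 = 224,871 BTU
= 224,871 / 100,000 = 2.249 therm
Cost = 2.249 × £1.61/therm = £3.62

£3.62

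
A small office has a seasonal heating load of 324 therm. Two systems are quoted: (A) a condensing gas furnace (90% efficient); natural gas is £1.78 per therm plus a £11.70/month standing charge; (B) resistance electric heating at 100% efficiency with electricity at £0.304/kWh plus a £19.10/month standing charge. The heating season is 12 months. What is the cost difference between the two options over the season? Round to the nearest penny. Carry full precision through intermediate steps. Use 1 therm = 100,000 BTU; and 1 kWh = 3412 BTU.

£2334.75

Heat load = 324 therm × 100,000 = 32,400,000 BTU
Gas: input = 32,400,000 / 0.90 = 36,000,000 BTU = 360 therm → 360 × £1.78 = £640.80; + 12 × £11.70 standing = £781.20
Electric: 32,400,000 BTU / 3412 = 9,496 kWh → × £0.304 = £2,886.75; + 12 × £19.10 standing = £3,115.95
Difference = |£781.20 − £3,115.95| = £2,334.75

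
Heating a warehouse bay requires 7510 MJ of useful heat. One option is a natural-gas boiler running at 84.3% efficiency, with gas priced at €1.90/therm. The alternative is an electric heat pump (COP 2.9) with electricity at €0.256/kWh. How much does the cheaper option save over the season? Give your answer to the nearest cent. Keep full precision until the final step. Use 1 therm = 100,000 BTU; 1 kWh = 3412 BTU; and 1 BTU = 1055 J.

Heat load = 7510 MJ = 7,510,000,000 J / 1055 = 7,118,483 BTU
Gas: input = 7,118,483 / 0.843 = 8,444,227 BTU = 84.44 therm → 84.44 × €1.90 = €160.44
Heat pump: 7,118,483 BTU / 3412 = 2,086 kWh heat; / 2.9 = 719.4 kWh in → × €0.256 = €184.17
Difference = |€160.44 − €184.17| = €23.73

€23.73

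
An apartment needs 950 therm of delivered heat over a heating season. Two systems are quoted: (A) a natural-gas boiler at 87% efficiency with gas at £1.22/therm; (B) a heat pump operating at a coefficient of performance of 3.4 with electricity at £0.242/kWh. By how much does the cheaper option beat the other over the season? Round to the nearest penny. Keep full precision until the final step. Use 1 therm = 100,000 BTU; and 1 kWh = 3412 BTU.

Heat load = 950 therm × 100,000 = 95,000,000 BTU
Gas: input = 95,000,000 / 0.87 = 109,195,402 BTU = 1,092 therm → 1,092 × £1.22 = £1,332.18
Heat pump: 95,000,000 BTU / 3412 = 27,840 kWh heat; / 3.4 = 8,189 kWh in → × £0.242 = £1,981.76
Difference = |£1,332.18 − £1,981.76| = £649.58

£649.58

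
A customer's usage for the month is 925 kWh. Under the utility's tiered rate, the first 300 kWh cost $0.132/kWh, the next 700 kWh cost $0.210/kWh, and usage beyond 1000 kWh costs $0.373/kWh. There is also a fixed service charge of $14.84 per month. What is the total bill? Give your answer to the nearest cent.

$185.69

First 300 kWh × $0.132 = $39.60
Next 625 kWh × $0.210 = $131.25
Remaining tier: 0 kWh (not reached)
Energy charge = $170.85; + service $14.84 = $185.69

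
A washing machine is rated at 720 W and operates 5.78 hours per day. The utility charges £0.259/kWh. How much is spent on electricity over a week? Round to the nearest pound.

Energy = 720 W × 5.78 h/day × 7 days = 29,131 Wh = 29.13 kWh
Cost = 29.13 kWh × £0.259/kWh = £7.54 ≈ £8

£8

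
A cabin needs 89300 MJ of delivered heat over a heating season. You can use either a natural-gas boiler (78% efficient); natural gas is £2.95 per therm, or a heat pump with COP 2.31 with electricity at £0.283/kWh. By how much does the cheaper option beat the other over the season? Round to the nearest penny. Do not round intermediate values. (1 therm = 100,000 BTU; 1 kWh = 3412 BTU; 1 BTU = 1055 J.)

£162.06

Heat load = 89300 MJ = 89,300,000,000 J / 1055 = 84,644,550 BTU
Gas: input = 84,644,550 / 0.78 = 108,518,654 BTU = 1,085 therm → 1,085 × £2.95 = £3,201.30
Heat pump: 84,644,550 BTU / 3412 = 24,810 kWh heat; / 2.31 = 10,740 kWh in → × £0.283 = £3,039.24
Difference = |£3,201.30 − £3,039.24| = £162.06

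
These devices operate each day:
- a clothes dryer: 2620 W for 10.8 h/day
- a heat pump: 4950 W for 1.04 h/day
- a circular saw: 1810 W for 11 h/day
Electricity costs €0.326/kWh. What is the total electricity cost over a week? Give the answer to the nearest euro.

€122

clothes dryer: 2620 W × 10.8 h × 7 d = 198,072 Wh = 198.1 kWh
heat pump: 4950 W × 1.04 h × 7 d = 36,036 Wh = 36.04 kWh
circular saw: 1810 W × 11 h × 7 d = 139,370 Wh = 139.4 kWh
Total energy = 198.1 + 36.04 + 139.4 = 373.5 kWh
Cost = 373.5 kWh × €0.326 = €121.75 ≈ €122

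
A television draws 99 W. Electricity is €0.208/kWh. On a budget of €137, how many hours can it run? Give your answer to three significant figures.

6650 h

Energy budget = €137 / €0.208 per kWh = 658.7 kWh = 658,654 Wh
Runtime = 658,654 Wh / 99 W = 6,653 h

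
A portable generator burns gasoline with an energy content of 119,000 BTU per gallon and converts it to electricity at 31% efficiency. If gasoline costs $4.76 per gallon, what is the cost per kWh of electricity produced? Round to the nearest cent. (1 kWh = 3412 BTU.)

Electrical output per gallon = 119,000 BTU × 0.31 / 3412 BTU/kWh = 10.81 kWh
Cost per kWh = $4.76 / 10.81 kWh = $0.440

$0.44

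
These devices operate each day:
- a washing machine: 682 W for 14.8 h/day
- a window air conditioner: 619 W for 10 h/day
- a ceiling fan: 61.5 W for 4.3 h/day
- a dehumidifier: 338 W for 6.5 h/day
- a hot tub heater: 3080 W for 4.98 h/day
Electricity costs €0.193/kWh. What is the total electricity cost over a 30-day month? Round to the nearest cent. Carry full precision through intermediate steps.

washing machine: 682 W × 14.8 h × 30 d = 302,808 Wh = 302.8 kWh
window air conditioner: 619 W × 10 h × 30 d = 185,700 Wh = 185.7 kWh
ceiling fan: 61.5 W × 4.3 h × 30 d = 7,934 Wh = 7.934 kWh
dehumidifier: 338 W × 6.5 h × 30 d = 65,910 Wh = 65.91 kWh
hot tub heater: 3080 W × 4.98 h × 30 d = 460,152 Wh = 460.2 kWh
Total energy = 302.8 + 185.7 + 7.934 + 65.91 + 460.2 = 1,023 kWh
Cost = 1,023 kWh × €0.193 = €197.34

€197.34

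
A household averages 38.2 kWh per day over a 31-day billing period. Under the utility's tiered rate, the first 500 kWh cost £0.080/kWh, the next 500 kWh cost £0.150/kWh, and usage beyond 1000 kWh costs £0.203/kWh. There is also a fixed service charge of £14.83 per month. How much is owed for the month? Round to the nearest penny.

£167.22

Usage = 38.2 kWh/day × 31 days = 1184.2 kWh
First 500 kWh × £0.080 = £40.00
Next 500 kWh × £0.150 = £75.00
Remaining 184.2 kWh × £0.203 = £37.39
Energy charge = £152.39; + service £14.83 = £167.22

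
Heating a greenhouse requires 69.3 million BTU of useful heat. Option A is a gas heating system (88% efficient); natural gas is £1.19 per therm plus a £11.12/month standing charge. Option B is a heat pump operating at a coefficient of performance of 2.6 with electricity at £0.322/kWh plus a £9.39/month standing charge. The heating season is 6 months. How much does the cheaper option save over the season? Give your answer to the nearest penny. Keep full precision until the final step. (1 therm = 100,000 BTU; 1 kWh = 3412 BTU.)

£1567.89

Heat load = 69.3 × 10⁶ BTU = 69,300,000 BTU
Gas: input = 69,300,000 / 0.88 = 78,750,000 BTU = 787.5 therm → 787.5 × £1.19 = £937.12; + 6 × £11.12 standing = £1,003.85
Heat pump: 69,300,000 BTU / 3412 = 20,310 kWh heat; / 2.6 = 7,812 kWh in → × £0.322 = £2,515.40; + 6 × £9.39 standing = £2,571.74
Difference = |£1,003.85 − £2,571.74| = £1,567.89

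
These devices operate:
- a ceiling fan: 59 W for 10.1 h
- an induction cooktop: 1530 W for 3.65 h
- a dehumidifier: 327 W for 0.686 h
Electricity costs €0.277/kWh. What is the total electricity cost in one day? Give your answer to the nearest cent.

ceiling fan: 59 W × 10.1 h = 596 Wh = 0.5959 kWh
induction cooktop: 1530 W × 3.65 h = 5,584 Wh = 5.585 kWh
dehumidifier: 327 W × 0.686 h = 224 Wh = 0.2243 kWh
Total energy = 0.5959 + 5.585 + 0.2243 = 6.405 kWh
Cost = 6.405 kWh × €0.277 = €1.77

€1.77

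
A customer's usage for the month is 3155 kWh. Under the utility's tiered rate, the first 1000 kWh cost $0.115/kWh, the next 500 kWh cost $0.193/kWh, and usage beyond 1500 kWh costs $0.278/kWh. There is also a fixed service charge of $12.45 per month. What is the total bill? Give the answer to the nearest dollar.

$684

First 1000 kWh × $0.115 = $115.00
Next 500 kWh × $0.193 = $96.50
Remaining 1655 kWh × $0.278 = $460.09
Energy charge = $671.59; + service $12.45 = $684.04 ≈ $684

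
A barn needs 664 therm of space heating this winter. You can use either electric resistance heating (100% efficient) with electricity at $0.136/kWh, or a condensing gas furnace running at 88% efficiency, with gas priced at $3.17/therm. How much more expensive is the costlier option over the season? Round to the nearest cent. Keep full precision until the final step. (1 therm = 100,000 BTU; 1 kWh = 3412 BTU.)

$254.75

Heat load = 664 therm × 100,000 = 66,400,000 BTU
Gas: input = 66,400,000 / 0.88 = 75,454,545 BTU = 754.5 therm → 754.5 × $3.17 = $2,391.91
Electric: 66,400,000 BTU / 3412 = 19,460 kWh → × $0.136 = $2,646.66
Difference = |$2,391.91 − $2,646.66| = $254.75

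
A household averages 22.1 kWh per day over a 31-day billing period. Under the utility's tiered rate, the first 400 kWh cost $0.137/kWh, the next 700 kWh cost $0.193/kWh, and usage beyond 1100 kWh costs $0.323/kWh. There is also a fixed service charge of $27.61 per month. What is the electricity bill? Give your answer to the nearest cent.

$137.43

Usage = 22.1 kWh/day × 31 days = 685.1 kWh
First 400 kWh × $0.137 = $54.80
Next 285.1 kWh × $0.193 = $55.02
Remaining tier: 0 kWh (not reached)
Energy charge = $109.82; + service $27.61 = $137.43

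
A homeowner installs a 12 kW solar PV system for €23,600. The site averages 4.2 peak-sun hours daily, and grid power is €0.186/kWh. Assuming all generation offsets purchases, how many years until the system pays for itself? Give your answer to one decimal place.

Daily generation = 12 kW × 4.2 h = 50.4 kWh
Annual generation = 50.4 × 365 = 18396 kWh
Annual savings = 18396 × €0.186 = €3,421.66
Payback = €23,600 / €3,421.66 = 6.9 years

6.9 years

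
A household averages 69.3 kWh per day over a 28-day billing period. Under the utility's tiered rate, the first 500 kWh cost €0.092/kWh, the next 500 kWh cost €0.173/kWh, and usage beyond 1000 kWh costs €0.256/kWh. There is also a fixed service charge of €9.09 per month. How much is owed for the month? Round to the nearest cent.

Usage = 69.3 kWh/day × 28 days = 1940.4 kWh
First 500 kWh × €0.092 = €46.00
Next 500 kWh × €0.173 = €86.50
Remaining 940.4 kWh × €0.256 = €240.74
Energy charge = €373.24; + service €9.09 = €382.33

€382.33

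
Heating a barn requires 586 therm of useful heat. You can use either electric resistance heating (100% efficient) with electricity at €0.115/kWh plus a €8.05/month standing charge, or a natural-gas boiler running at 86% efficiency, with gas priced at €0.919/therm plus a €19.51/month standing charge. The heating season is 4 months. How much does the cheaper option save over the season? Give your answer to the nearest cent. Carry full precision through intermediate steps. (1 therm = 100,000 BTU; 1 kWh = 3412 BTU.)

€1303.05

Heat load = 586 therm × 100,000 = 58,600,000 BTU
Gas: input = 58,600,000 / 0.860 = 68,139,535 BTU = 681.4 therm → 681.4 × €0.919 = €626.20; + 4 × €19.51 standing = €704.24
Electric: 58,600,000 BTU / 3412 = 17,170 kWh → × €0.115 = €1,975.09; + 4 × €8.05 standing = €2,007.29
Difference = |€704.24 − €2,007.29| = €1,303.05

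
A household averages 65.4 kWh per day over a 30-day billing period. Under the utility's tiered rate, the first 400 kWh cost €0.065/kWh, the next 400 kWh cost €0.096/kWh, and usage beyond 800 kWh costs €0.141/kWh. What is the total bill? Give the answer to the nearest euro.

€228

Usage = 65.4 kWh/day × 30 days = 1962 kWh
First 400 kWh × €0.065 = €26.00
Next 400 kWh × €0.096 = €38.40
Remaining 1162 kWh × €0.141 = €163.84
Total = €228.24 ≈ €228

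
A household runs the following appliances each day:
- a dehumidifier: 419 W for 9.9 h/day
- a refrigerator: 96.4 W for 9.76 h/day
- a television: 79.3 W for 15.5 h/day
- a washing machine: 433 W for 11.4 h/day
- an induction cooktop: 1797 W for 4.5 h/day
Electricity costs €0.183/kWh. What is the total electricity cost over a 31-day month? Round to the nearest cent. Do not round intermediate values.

dehumidifier: 419 W × 9.9 h × 31 d = 128,591 Wh = 128.6 kWh
refrigerator: 96.4 W × 9.76 h × 31 d = 29,167 Wh = 29.17 kWh
television: 79.3 W × 15.5 h × 31 d = 38,104 Wh = 38.1 kWh
washing machine: 433 W × 11.4 h × 31 d = 153,022 Wh = 153 kWh
induction cooktop: 1797 W × 4.5 h × 31 d = 250,682 Wh = 250.7 kWh
Total energy = 128.6 + 29.17 + 38.1 + 153 + 250.7 = 599.6 kWh
Cost = 599.6 kWh × €0.183 = €109.72

€109.72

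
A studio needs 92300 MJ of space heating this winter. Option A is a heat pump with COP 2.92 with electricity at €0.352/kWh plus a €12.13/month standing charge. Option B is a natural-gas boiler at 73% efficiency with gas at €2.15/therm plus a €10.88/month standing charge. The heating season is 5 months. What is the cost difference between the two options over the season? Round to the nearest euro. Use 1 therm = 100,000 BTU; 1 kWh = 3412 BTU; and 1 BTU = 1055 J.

Heat load = 92300 MJ = 92,300,000,000 J / 1055 = 87,488,152 BTU
Gas: input = 87,488,152 / 0.73 = 119,846,783 BTU = 1,198 therm → 1,198 × €2.15 = €2,576.71; + 5 × €10.88 standing = €2,631.11
Heat pump: 87,488,152 BTU / 3412 = 25,640 kWh heat; / 2.92 = 8,781 kWh in → × €0.352 = €3,091.01; + 5 × €12.13 standing = €3,151.66
Difference = |€2,631.11 − €3,151.66| = €520.55 ≈ €521

€521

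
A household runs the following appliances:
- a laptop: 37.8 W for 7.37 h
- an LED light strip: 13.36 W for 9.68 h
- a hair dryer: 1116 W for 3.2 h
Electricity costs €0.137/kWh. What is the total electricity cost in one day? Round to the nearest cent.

laptop: 37.8 W × 7.37 h = 279 Wh = 0.2786 kWh
LED light strip: 13.36 W × 9.68 h = 129 Wh = 0.1293 kWh
hair dryer: 1116 W × 3.2 h = 3,571 Wh = 3.571 kWh
Total energy = 0.2786 + 0.1293 + 3.571 = 3.979 kWh
Cost = 3.979 kWh × €0.137 = €0.55

€0.55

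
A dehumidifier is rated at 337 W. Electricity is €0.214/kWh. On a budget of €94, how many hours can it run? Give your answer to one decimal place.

1303.4 h

Energy budget = €94 / €0.214 per kWh = 439.3 kWh = 439,252 Wh
Runtime = 439,252 Wh / 337 W = 1,303 h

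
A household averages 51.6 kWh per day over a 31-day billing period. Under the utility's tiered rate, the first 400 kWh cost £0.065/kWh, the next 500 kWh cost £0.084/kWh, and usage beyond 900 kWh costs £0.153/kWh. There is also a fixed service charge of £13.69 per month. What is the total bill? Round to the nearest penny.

£188.73

Usage = 51.6 kWh/day × 31 days = 1599.6 kWh
First 400 kWh × £0.065 = £26.00
Next 500 kWh × £0.084 = £42.00
Remaining 699.6 kWh × £0.153 = £107.04
Energy charge = £175.04; + service £13.69 = £188.73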